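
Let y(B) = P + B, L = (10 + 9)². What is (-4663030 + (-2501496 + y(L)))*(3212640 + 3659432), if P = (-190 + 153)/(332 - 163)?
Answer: -8320319405546384/169 ≈ -4.9233e+13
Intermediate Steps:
L = 361 (L = 19² = 361)
P = -37/169 ≈ -0.21894
y(B) = -37/169 + B
(-4663030 + (-2501496 + y(L)))*(3212640 + 3659432) = (-4663030 + (-2501496 + (-37/169 + 361)))*(3212640 + 3659432) = (-4663030 + (-2501496 + 60972/169))*6872072 = (-4663030 - 422691852/169)*6872072 = -1210743922/169*6872072 = -8320319405546384/169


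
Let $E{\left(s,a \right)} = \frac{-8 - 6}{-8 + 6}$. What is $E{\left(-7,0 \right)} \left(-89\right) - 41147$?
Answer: $-41770$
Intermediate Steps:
$E{\left(s,a \right)} = 7$ ($E{\left(s,a \right)} = - \frac{14}{-2} = \left(-14\right) \left(- \frac{1}{2}\right) = 7$)
$E{\left(-7,0 \right)} \left(-89\right) - 41147 = 7 \left(-89\right) - 41147 = -623 - 41147 = -41770$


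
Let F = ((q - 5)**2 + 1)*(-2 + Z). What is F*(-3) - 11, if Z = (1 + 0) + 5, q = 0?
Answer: -323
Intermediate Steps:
Z = 6 (Z = 1 + 5 = 6)
F = 104 (F = ((0 - 5)**2 + 1)*(-2 + 6) = ((-5)**2 + 1)*4 = (25 + 1)*4 = 26*4 = 104)
F*(-3) - 11 = 104*(-3) - 11 = -312 - 11 = -323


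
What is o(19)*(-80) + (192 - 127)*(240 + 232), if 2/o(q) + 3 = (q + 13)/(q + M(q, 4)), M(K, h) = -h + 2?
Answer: 585640/19 ≈ 30823.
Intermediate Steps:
M(K, h) = 2 - h
o(q) = 2/(-3 + (13 + q)/(-2 + q)) (o(q) = 2/(-3 + (q + 13)/(q + (2 - 1*4))) = 2/(-3 + (13 + q)/(q + (2 - 4))) = 2/(-3 + (13 + q)/(q - 2)) = 2/(-3 + (13 + q)/(-2 + q)))
o(19)*(-80) + (192 - 127)*(240 + 232) = (2*(2 - 1*19)/(-19 + 2*19))*(-80) + (192 - 127)*(240 + 232) = (2*(2 - 19)/(-19 + 38))*(-80) + 65*472 = (2*(-17)/19)*(-80) + 30680 = (2*(1/19)*(-17))*(-80) + 30680 = -34/19*(-80) + 30680 = 2720/19 + 30680 = 585640/19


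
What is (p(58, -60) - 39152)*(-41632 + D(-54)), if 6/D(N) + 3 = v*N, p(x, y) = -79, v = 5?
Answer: 148627192734/91 ≈ 1.6333e+9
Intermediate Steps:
D(N) = 6/(-3 + 5*N)
(p(58, -60) - 39152)*(-41632 + D(-54)) = (-79 - 39152)*(-41632 + 6/(-3 + 5*(-54))) = -39231*(-41632 + 6/(-3 - 270)) = -39231*(-41632 + 6/(-273)) = -39231*(-41632 + 6*(-1/273)) = -39231*(-41632 - 2/91) = -39231*(-3788514/91) = 148627192734/91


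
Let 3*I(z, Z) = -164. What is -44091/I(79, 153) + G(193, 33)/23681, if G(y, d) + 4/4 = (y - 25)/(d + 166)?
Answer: 623339020603/772853116 ≈ 806.54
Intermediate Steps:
G(y, d) = -1 + (-25 + y)/(166 + d) (G(y, d) = -1 + (y - 25)/(d + 166) = -1 + (-25 + y)/(166 + d))
I(z, Z) = -164/3 (I(z, Z) = (⅓)*(-164) = -164/3)
-44091/I(79, 153) + G(193, 33)/23681 = -44091/(-164/3) + ((-191 + 193 - 1*33)/(166 + 33))/23681 = -44091*(-3/164) + ((-191 + 193 - 33)/199)*(1/23681) = 132273/164 + ((1/199)*(-31))*(1/23681) = 132273/164 - 31/199*1/23681 = 132273/164 - 31/4712519 = 623339020603/772853116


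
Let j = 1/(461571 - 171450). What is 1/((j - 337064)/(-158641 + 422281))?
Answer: -76487500440/97789344743 ≈ -0.78217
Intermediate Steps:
j = 1/290121 ≈ 3.4468e-6
1/((j - 337064)/(-158641 + 422281)) = 1/((1/290121 - 337064)/(-158641 + 422281)) = 1/(-97789344743/290121/263640) = 1/(-97789344743/290121*1/263640) = 1/(-97789344743/76487500440) = -76487500440/97789344743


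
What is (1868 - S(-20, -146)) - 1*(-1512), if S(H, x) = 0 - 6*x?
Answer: 2504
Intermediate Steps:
S(H, x) = -6*x
(1868 - S(-20, -146)) - 1*(-1512) = (1868 - (-6)*(-146)) - 1*(-1512) = (1868 - 1*876) + 1512 = (1868 - 876) + 1512 = 992 + 1512 = 2504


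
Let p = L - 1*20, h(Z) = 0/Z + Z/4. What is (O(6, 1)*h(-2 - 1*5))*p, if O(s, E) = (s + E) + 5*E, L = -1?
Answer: 441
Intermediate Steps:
h(Z) = Z/4 (h(Z) = 0 + Z*(¼) = 0 + Z/4 = Z/4)
O(s, E) = s + 6*E (O(s, E) = (E + s) + 5*E = s + 6*E)
p = -21 (p = -1 - 1*20 = -1 - 20 = -21)
(O(6, 1)*h(-2 - 1*5))*p = ((6 + 6*1)*((-2 - 1*5)/4))*(-21) = ((6 + 6)*((-2 - 5)/4))*(-21) = (12*((¼)*(-7)))*(-21) = (12*(-7/4))*(-21) = -21*(-21) = 441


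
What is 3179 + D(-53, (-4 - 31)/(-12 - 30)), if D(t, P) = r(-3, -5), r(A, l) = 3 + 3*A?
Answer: 3173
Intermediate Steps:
D(t, P) = -6 (D(t, P) = 3 + 3*(-3) = 3 - 9 = -6)
3179 + D(-53, (-4 - 31)/(-12 - 30)) = 3179 - 6 = 3173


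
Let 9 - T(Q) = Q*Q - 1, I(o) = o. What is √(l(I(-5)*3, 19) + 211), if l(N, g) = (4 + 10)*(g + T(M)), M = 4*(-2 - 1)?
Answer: I*√1399 ≈ 37.403*I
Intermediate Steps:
M = -12 (M = 4*(-3) = -12)
T(Q) = 10 - Q² (T(Q) = 9 - (Q*Q - 1) = 9 - (Q² - 1) = 9 - (-1 + Q²) = 9 + (1 - Q²) = 10 - Q²)
l(N, g) = -1876 + 14*g (l(N, g) = (4 + 10)*(g + (10 - 1*(-12)²)) = 14*(g + (10 - 1*144)) = 14*(g + (10 - 144)) = 14*(g - 134) = 14*(-134 + g) = -1876 + 14*g)
√(l(I(-5)*3, 19) + 211) = √((-1876 + 14*19) + 211) = √((-1876 + 266) + 211) = √(-1610 + 211) = √(-1399) = I*√1399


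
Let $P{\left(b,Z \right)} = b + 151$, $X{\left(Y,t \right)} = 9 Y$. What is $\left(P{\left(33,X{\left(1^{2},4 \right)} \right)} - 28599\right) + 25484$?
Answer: $-2931$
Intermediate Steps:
$P{\left(b,Z \right)} = 151 + b$
$\left(P{\left(33,X{\left(1^{2},4 \right)} \right)} - 28599\right) + 25484 = \left(\left(151 + 33\right) - 28599\right) + 25484 = \left(184 - 28599\right) + 25484 = -28415 + 25484 = -2931$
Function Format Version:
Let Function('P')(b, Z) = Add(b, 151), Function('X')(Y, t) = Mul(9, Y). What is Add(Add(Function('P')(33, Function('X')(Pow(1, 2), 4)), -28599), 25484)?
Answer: -2931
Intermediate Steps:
Function('P')(b, Z) = Add(151, b)
Add(Add(Function('P')(33, Function('X')(Pow(1, 2), 4)), -28599), 25484) = Add(Add(Add(151, 33), -28599), 25484) = Add(Add(184, -28599), 25484) = Add(-28415, 25484) = -2931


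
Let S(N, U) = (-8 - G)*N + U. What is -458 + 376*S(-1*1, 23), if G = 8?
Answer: 14206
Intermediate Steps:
S(N, U) = U - 16*N (S(N, U) = (-8 - 1*8)*N + U = (-8 - 8)*N + U = -16*N + U = U - 16*N)
-458 + 376*S(-1*1, 23) = -458 + 376*(23 - (-16)) = -458 + 376*(23 - 16*(-1)) = -458 + 376*(23 + 16) = -458 + 376*39 = -458 + 14664 = 14206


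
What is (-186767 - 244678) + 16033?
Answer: -415412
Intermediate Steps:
(-186767 - 244678) + 16033 = -431445 + 16033 = -415412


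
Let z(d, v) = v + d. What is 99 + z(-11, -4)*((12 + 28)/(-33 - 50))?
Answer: 8817/83 ≈ 106.23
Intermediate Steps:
z(d, v) = d + v
99 + z(-11, -4)*((12 + 28)/(-33 - 50)) = 99 + (-11 - 4)*((12 + 28)/(-33 - 50)) = 99 - 600/(-83) = 99 - 600*(-1)/83 = 99 - 15*(-40/83) = 99 + 600/83 = 8817/83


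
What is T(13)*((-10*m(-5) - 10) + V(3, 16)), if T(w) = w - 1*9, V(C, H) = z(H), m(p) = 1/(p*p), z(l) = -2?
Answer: -248/5 ≈ -49.600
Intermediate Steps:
m(p) = p⁻² (m(p) = 1/(p²) = p⁻²)
V(C, H) = -2
T(w) = -9 + w (T(w) = w - 9 = -9 + w)
T(13)*((-10*m(-5) - 10) + V(3, 16)) = (-9 + 13)*((-10/(-5)² - 10) - 2) = 4*((-10*1/25 - 10) - 2) = 4*((-⅖ - 10) - 2) = 4*(-52/5 - 2) = 4*(-62/5) = -248/5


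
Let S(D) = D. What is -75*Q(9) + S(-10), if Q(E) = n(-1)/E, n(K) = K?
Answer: -5/3 ≈ -1.6667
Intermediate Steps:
Q(E) = -1/E
-75*Q(9) + S(-10) = -(-75)/9 - 10 = -75*(-1/9) - 10 = 25/3 - 10 = -5/3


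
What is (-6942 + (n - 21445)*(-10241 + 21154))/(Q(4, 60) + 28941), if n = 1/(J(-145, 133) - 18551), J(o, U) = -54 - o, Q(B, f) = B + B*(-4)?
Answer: -4320308761333/534029340 ≈ -8090.0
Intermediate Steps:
Q(B, f) = -3*B (Q(B, f) = B - 4*B = -3*B)
n = -1/18460 (n = 1/((-54 - 1*(-145)) - 18551) = 1/((-54 + 145) - 18551) = 1/(91 - 18551) = 1/(-18460) = -1/18460 ≈ -5.4171e-5)
(-6942 + (n - 21445)*(-10241 + 21154))/(Q(4, 60) + 28941) = (-6942 + (-1/18460 - 21445)*(-10241 + 21154))/(-3*4 + 28941) = (-6942 - 395874701/18460*10913)/(-12 + 28941) = (-6942 - 4320180612013/18460)/28929 = -4320308761333/18460*1/28929 = -4320308761333/534029340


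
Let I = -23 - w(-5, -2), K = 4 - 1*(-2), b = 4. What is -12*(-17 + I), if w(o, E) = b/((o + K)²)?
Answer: 528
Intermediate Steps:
K = 6 (K = 4 + 2 = 6)
w(o, E) = 4/(6 + o)² (w(o, E) = 4/((o + 6)²) = 4/((6 + o)²) = 4/(6 + o)²)
I = -27 (I = -23 - 4/(6 - 5)² = -23 - 4/1² = -23 - 4 = -27)
-12*(-17 + I) = -12*(-17 - 27) = -12*(-44) = 528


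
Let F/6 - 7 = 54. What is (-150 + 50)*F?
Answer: -36600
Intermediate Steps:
F = 366 (F = 42 + 6*54 = 42 + 324 = 366)
(-150 + 50)*F = (-150 + 50)*366 = -100*366 = -36600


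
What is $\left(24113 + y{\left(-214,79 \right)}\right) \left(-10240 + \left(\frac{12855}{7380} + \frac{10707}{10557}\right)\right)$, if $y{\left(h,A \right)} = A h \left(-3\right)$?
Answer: $- \frac{442107329667553}{577116} \approx -7.6606 \cdot 10^{8}$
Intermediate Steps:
$y{\left(h,A \right)} = - 3 A h$
$\left(24113 + y{\left(-214,79 \right)}\right) \left(-10240 + \left(\frac{12855}{7380} + \frac{10707}{10557}\right)\right) = \left(24113 - 237 \left(-214\right)\right) \left(-10240 + \left(\frac{12855}{7380} + \frac{10707}{10557}\right)\right) = \left(24113 + 50718\right) \left(-10240 + \left(12855 \cdot \frac{1}{7380} + 10707 \cdot \frac{1}{10557}\right)\right) = 74831 \left(-10240 + \left(\frac{857}{492} + \frac{3569}{3519}\right)\right) = 74831 \left(-10240 + \frac{1590577}{577116}\right) = 74831 \left(- \frac{5908077263}{577116}\right) = - \frac{442107329667553}{577116}$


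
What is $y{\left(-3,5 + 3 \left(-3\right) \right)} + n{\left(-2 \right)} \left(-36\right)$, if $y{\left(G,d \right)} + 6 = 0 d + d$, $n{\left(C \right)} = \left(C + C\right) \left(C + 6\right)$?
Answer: $566$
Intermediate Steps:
$n{\left(C \right)} = 2 C \left(6 + C\right)$
$y{\left(G,d \right)} = -6 + d$ ($y{\left(G,d \right)} = -6 + \left(0 d + d\right) = -6 + \left(0 + d\right) = -6 + d$)
$y{\left(-3,5 + 3 \left(-3\right) \right)} + n{\left(-2 \right)} \left(-36\right) = \left(-6 + \left(5 + 3 \left(-3\right)\right)\right) + 2 \left(-2\right) \left(6 - 2\right) \left(-36\right) = \left(-6 + \left(5 - 9\right)\right) + 2 \left(-2\right) 4 \left(-36\right) = \left(-6 - 4\right) - -576 = -10 + 576 = 566$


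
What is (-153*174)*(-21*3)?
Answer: 1677186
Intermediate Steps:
(-153*174)*(-21*3) = -26622*(-63) = 1677186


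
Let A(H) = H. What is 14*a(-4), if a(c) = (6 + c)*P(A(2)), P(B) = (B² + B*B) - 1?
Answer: 196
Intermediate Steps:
P(B) = -1 + 2*B² (P(B) = (B² + B²) - 1 = 2*B² - 1 = -1 + 2*B²)
a(c) = 42 + 7*c (a(c) = (6 + c)*(-1 + 2*2²) = (6 + c)*(-1 + 2*4) = (6 + c)*(-1 + 8) = (6 + c)*7 = 42 + 7*c)
14*a(-4) = 14*(42 + 7*(-4)) = 14*(42 - 28) = 14*14 = 196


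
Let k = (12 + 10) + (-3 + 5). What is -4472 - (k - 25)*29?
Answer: -4443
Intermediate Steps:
k = 24 (k = 22 + 2 = 24)
-4472 - (k - 25)*29 = -4472 - (24 - 25)*29 = -4472 - (-1)*29 = -4472 - 1*(-29) = -4472 + 29 = -4443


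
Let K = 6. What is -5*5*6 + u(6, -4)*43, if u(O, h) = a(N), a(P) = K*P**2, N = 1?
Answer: 108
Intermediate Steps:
a(P) = 6*P**2
u(O, h) = 6 (u(O, h) = 6*1**2 = 6*1 = 6)
-5*5*6 + u(6, -4)*43 = -5*5*6 + 6*43 = -25*6 + 258 = -150 + 258 = 108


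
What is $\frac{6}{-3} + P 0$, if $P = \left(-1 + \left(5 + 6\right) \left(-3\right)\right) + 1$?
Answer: $-2$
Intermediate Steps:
$P = -33$ ($P = \left(-1 + 11 \left(-3\right)\right) + 1 = \left(-1 - 33\right) + 1 = -34 + 1 = -33$)
$\frac{6}{-3} + P 0 = \frac{6}{-3} - 0 = 6 \left(- \frac{1}{3}\right) + 0 = -2 + 0 = -2$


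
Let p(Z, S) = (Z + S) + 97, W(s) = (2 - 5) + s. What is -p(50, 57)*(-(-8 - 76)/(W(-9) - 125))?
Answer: 17136/137 ≈ 125.08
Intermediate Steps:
W(s) = -3 + s
p(Z, S) = 97 + S + Z (p(Z, S) = (S + Z) + 97 = 97 + S + Z)
-p(50, 57)*(-(-8 - 76)/(W(-9) - 125)) = -(97 + 57 + 50)*(-(-8 - 76)/((-3 - 9) - 125)) = -204*(-(-84)/(-12 - 125)) = -204*(-(-84)/(-137)) = -204*(-(-84)*(-1)/137) = -204*(-1*84/137) = -204*(-84)/137 = -1*(-17136/137) = 17136/137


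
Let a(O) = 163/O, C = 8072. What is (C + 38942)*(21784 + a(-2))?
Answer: 1020321335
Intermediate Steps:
(C + 38942)*(21784 + a(-2)) = (8072 + 38942)*(21784 + 163/(-2)) = 47014*(21784 + 163*(-½)) = 47014*(21784 - 163/2) = 47014*(43405/2) = 1020321335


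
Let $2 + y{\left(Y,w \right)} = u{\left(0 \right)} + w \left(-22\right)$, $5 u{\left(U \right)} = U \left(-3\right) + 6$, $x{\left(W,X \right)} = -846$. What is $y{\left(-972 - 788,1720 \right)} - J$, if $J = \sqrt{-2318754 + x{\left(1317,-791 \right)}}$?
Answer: $- \frac{189204}{5} - 20 i \sqrt{5799} \approx -37841.0 - 1523.0 i$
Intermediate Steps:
$u{\left(U \right)} = \frac{6}{5} - \frac{3 U}{5}$ ($u{\left(U \right)} = \frac{U \left(-3\right) + 6}{5} = \frac{- 3 U + 6}{5} = \frac{6 - 3 U}{5} = \frac{6}{5} - \frac{3 U}{5}$)
$y{\left(Y,w \right)} = - \frac{4}{5} - 22 w$ ($y{\left(Y,w \right)} = -2 + \left(\left(\frac{6}{5} - 0\right) + w \left(-22\right)\right) = -2 - \left(- \frac{6}{5} + 22 w\right) = - \frac{4}{5} - 22 w$)
$J = 20 i \sqrt{5799}$ ($J = \sqrt{-2318754 - 846} = \sqrt{-2319600} = 20 i \sqrt{5799} \approx 1523.0 i$)
$y{\left(-972 - 788,1720 \right)} - J = \left(- \frac{4}{5} - 37840\right) - 20 i \sqrt{5799} = - \frac{189204}{5} - 20 i \sqrt{5799}$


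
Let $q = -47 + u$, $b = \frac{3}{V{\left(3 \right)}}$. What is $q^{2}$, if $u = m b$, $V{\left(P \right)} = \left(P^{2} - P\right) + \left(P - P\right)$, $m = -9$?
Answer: $\frac{10609}{4} \approx 2652.3$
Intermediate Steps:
$V{\left(P \right)} = P^{2} - P$ ($V{\left(P \right)} = \left(P^{2} - P\right) + 0 = P^{2} - P$)
$b = \frac{1}{2}$ ($b = \frac{3}{3 \left(-1 + 3\right)} = \frac{3}{3 \cdot 2} = \frac{3}{6} = 3 \cdot \frac{1}{6} = \frac{1}{2} \approx 0.5$)
$u = - \frac{9}{2}$ ($u = \left(-9\right) \frac{1}{2} = - \frac{9}{2} \approx -4.5$)
$q = - \frac{103}{2}$ ($q = -47 - \frac{9}{2} = - \frac{103}{2} \approx -51.5$)
$q^{2} = \left(- \frac{103}{2}\right)^{2} = \frac{10609}{4}$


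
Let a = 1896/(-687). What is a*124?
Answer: -78368/229 ≈ -342.22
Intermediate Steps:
a = -632/229 (a = 1896*(-1/687) = -632/229 ≈ -2.7598)
a*124 = -632/229*124 = -78368/229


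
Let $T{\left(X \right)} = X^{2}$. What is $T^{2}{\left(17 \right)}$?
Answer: $83521$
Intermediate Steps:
$T^{2}{\left(17 \right)} = \left(17^{2}\right)^{2} = 289^{2} = 83521$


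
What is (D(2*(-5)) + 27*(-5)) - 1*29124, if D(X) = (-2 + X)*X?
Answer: -29139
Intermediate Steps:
D(X) = X*(-2 + X)
(D(2*(-5)) + 27*(-5)) - 1*29124 = ((2*(-5))*(-2 + 2*(-5)) + 27*(-5)) - 1*29124 = (-10*(-2 - 10) - 135) - 29124 = (-10*(-12) - 135) - 29124 = (120 - 135) - 29124 = -15 - 29124 = -29139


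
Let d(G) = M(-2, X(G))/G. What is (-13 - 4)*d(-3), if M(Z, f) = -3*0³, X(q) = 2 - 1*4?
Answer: 0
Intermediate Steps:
X(q) = -2 (X(q) = 2 - 4 = -2)
M(Z, f) = 0 (M(Z, f) = -3*0 = 0)
d(G) = 0 (d(G) = 0/G = 0)
(-13 - 4)*d(-3) = (-13 - 4)*0 = -17*0 = 0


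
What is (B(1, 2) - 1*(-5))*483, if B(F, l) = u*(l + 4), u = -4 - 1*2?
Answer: -14973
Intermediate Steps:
u = -6 (u = -4 - 2 = -6)
B(F, l) = -24 - 6*l (B(F, l) = -6*(l + 4) = -6*(4 + l) = -24 - 6*l)
(B(1, 2) - 1*(-5))*483 = ((-24 - 6*2) - 1*(-5))*483 = ((-24 - 12) + 5)*483 = (-36 + 5)*483 = -31*483 = -14973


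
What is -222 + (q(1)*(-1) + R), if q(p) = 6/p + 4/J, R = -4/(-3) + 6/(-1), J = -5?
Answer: -3478/15 ≈ -231.87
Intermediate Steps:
R = -14/3 (R = -4*(-1/3) + 6*(-1) = 4/3 - 6 = -14/3 ≈ -4.6667)
q(p) = -4/5 + 6/p (q(p) = 6/p + 4/(-5) = 6/p + 4*(-1/5) = 6/p - 4/5 = -4/5 + 6/p)
-222 + (q(1)*(-1) + R) = -222 + ((-4/5 + 6/1)*(-1) - 14/3) = -222 + ((-4/5 + 6*1)*(-1) - 14/3) = -222 + ((-4/5 + 6)*(-1) - 14/3) = -222 + ((26/5)*(-1) - 14/3) = -222 + (-26/5 - 14/3) = -222 - 148/15 = -3478/15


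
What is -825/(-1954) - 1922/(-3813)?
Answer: 222623/240342 ≈ 0.92628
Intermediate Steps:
-825/(-1954) - 1922/(-3813) = -825*(-1/1954) - 1922*(-1/3813) = 825/1954 + 62/123 = 222623/240342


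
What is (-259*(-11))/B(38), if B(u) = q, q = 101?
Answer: 2849/101 ≈ 28.208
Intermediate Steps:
B(u) = 101
(-259*(-11))/B(38) = -259*(-11)/101 = 2849*(1/101) = 2849/101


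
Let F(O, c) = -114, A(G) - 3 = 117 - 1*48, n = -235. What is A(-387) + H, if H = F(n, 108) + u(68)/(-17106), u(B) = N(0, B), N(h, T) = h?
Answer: -42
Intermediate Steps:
u(B) = 0
A(G) = 72 (A(G) = 3 + (117 - 1*48) = 3 + (117 - 48) = 3 + 69 = 72)
H = -114 (H = -114 + 0/(-17106) = -114 + 0*(-1/17106) = -114 + 0 = -114)
A(-387) + H = 72 - 114 = -42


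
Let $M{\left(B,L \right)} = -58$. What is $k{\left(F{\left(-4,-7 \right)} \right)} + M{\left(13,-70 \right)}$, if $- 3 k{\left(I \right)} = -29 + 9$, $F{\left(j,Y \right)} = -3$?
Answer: $- \frac{154}{3} \approx -51.333$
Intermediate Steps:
$k{\left(I \right)} = \frac{20}{3}$ ($k{\left(I \right)} = - \frac{-29 + 9}{3} = \left(- \frac{1}{3}\right) \left(-20\right) = \frac{20}{3}$)
$k{\left(F{\left(-4,-7 \right)} \right)} + M{\left(13,-70 \right)} = \frac{20}{3} - 58 = - \frac{154}{3}$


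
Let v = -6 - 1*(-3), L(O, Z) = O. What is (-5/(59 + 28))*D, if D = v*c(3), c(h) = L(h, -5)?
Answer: 15/29 ≈ 0.51724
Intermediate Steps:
c(h) = h
v = -3 (v = -6 + 3 = -3)
D = -9 (D = -3*3 = -9)
(-5/(59 + 28))*D = (-5/(59 + 28))*(-9) = (-5/87)*(-9) = ((1/87)*(-5))*(-9) = -5/87*(-9) = 15/29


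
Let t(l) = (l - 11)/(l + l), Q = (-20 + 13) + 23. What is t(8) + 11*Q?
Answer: 2813/16 ≈ 175.81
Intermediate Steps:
Q = 16 (Q = -7 + 23 = 16)
t(l) = (-11 + l)/(2*l) (t(l) = (-11 + l)/((2*l)) = (-11 + l)*(1/(2*l)) = (-11 + l)/(2*l))
t(8) + 11*Q = (½)*(-11 + 8)/8 + 11*16 = (½)*(⅛)*(-3) + 176 = -3/16 + 176 = 2813/16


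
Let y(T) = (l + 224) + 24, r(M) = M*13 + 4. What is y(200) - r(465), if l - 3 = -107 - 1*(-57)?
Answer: -5848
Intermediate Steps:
l = -47 (l = 3 + (-107 - 1*(-57)) = 3 + (-107 + 57) = 3 - 50 = -47)
r(M) = 4 + 13*M (r(M) = 13*M + 4 = 4 + 13*M)
y(T) = 201 (y(T) = (-47 + 224) + 24 = 177 + 24 = 201)
y(200) - r(465) = 201 - (4 + 13*465) = 201 - (4 + 6045) = 201 - 1*6049 = 201 - 6049 = -5848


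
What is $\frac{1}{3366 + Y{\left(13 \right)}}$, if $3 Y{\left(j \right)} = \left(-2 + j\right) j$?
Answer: $\frac{3}{10241} \approx 0.00029294$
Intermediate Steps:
$Y{\left(j \right)} = \frac{j \left(-2 + j\right)}{3}$ ($Y{\left(j \right)} = \frac{\left(-2 + j\right) j}{3} = \frac{j \left(-2 + j\right)}{3}$)
$\frac{1}{3366 + Y{\left(13 \right)}} = \frac{1}{3366 + \frac{1}{3} \cdot 13 \left(-2 + 13\right)} = \frac{1}{3366 + \frac{1}{3} \cdot 13 \cdot 11} = \frac{1}{3366 + \frac{143}{3}} = \frac{1}{\frac{10241}{3}} = \frac{3}{10241}$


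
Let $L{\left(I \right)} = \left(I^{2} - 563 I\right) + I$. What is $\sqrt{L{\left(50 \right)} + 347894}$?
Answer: $\sqrt{322294} \approx 567.71$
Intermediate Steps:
$L{\left(I \right)} = I^{2} - 562 I$
$\sqrt{L{\left(50 \right)} + 347894} = \sqrt{50 \left(-562 + 50\right) + 347894} = \sqrt{50 \left(-512\right) + 347894} = \sqrt{-25600 + 347894} = \sqrt{322294}$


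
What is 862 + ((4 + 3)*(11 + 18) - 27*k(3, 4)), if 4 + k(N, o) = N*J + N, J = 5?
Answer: 687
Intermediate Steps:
k(N, o) = -4 + 6*N (k(N, o) = -4 + (N*5 + N) = -4 + (5*N + N) = -4 + 6*N)
862 + ((4 + 3)*(11 + 18) - 27*k(3, 4)) = 862 + ((4 + 3)*(11 + 18) - 27*(-4 + 6*3)) = 862 + (7*29 - 27*(-4 + 18)) = 862 + (203 - 27*14) = 862 + (203 - 378) = 862 - 175 = 687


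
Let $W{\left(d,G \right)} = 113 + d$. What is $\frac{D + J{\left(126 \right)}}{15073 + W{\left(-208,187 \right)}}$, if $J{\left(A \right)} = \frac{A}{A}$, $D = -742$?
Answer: $- \frac{741}{14978} \approx -0.049473$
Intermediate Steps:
$J{\left(A \right)} = 1$
$\frac{D + J{\left(126 \right)}}{15073 + W{\left(-208,187 \right)}} = \frac{-742 + 1}{15073 + \left(113 - 208\right)} = - \frac{741}{15073 - 95} = - \frac{741}{14978}$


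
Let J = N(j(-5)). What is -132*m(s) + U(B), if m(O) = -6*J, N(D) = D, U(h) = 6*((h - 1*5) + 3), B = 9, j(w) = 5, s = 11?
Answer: 4002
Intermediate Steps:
U(h) = -12 + 6*h (U(h) = 6*((h - 5) + 3) = 6*((-5 + h) + 3) = 6*(-2 + h) = -12 + 6*h)
J = 5
m(O) = -30 (m(O) = -6*5 = -30)
-132*m(s) + U(B) = -132*(-30) + (-12 + 6*9) = 3960 + (-12 + 54) = 3960 + 42 = 4002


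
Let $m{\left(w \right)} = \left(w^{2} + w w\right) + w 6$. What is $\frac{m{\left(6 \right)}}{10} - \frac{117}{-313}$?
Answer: $\frac{17487}{1565} \approx 11.174$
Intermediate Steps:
$m{\left(w \right)} = 2 w^{2} + 6 w$ ($m{\left(w \right)} = \left(w^{2} + w^{2}\right) + 6 w = 2 w^{2} + 6 w$)
$\frac{m{\left(6 \right)}}{10} - \frac{117}{-313} = \frac{2 \cdot 6 \left(3 + 6\right)}{10} - \frac{117}{-313} = 2 \cdot 6 \cdot 9 \cdot \frac{1}{10} - - \frac{117}{313} = 108 \cdot \frac{1}{10} + \frac{117}{313} = \frac{54}{5} + \frac{117}{313} = \frac{17487}{1565}$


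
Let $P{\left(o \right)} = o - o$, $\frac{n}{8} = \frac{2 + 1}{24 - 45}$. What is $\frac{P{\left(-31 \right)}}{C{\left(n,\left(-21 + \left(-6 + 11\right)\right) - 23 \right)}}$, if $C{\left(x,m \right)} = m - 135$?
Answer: $0$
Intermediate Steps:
$n = - \frac{8}{7}$ ($n = 8 \frac{2 + 1}{24 - 45} = 8 \frac{3}{-21} = 8 \cdot 3 \left(- \frac{1}{21}\right) = 8 \left(- \frac{1}{7}\right) = - \frac{8}{7} \approx -1.1429$)
$P{\left(o \right)} = 0$
$C{\left(x,m \right)} = -135 + m$ ($C{\left(x,m \right)} = m - 135 = -135 + m$)
$\frac{P{\left(-31 \right)}}{C{\left(n,\left(-21 + \left(-6 + 11\right)\right) - 23 \right)}} = \frac{0}{-135 + \left(\left(-21 + \left(-6 + 11\right)\right) - 23\right)} = \frac{0}{-135 + \left(\left(-21 + 5\right) - 23\right)} = \frac{0}{-135 - 39} = \frac{0}{-174} = 0 \left(- \frac{1}{174}\right) = 0$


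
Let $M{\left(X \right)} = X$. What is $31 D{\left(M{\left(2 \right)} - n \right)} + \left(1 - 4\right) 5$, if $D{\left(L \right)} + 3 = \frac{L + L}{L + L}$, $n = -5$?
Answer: $-77$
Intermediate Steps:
$D{\left(L \right)} = -2$ ($D{\left(L \right)} = -3 + \frac{L + L}{L + L} = -3 + \frac{2 L}{2 L} = -3 + 2 L \frac{1}{2 L} = -3 + 1 = -2$)
$31 D{\left(M{\left(2 \right)} - n \right)} + \left(1 - 4\right) 5 = 31 \left(-2\right) + \left(1 - 4\right) 5 = -62 - 15 = -77$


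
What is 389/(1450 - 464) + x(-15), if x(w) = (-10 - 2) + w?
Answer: -26233/986 ≈ -26.605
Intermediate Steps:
x(w) = -12 + w
389/(1450 - 464) + x(-15) = 389/(1450 - 464) + (-12 - 15) = 389/986 - 27 = -26233/986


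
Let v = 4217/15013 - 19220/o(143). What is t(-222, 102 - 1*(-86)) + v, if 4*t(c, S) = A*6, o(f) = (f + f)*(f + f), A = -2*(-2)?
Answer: 1856100990/307000837 ≈ 6.0459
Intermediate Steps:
A = 4
o(f) = 4*f**2 (o(f) = (2*f)*(2*f) = 4*f**2)
t(c, S) = 6 (t(c, S) = (4*6)/4 = (1/4)*24 = 6)
v = 14095968/307000837 (v = 4217/15013 - 19220/(4*143**2) = 4217*(1/15013) - 19220/(4*20449) = 4217/15013 - 19220/81796 = 4217/15013 - 19220*1/81796 = 4217/15013 - 4805/20449 = 14095968/307000837 ≈ 0.045915)
t(-222, 102 - 1*(-86)) + v = 6 + 14095968/307000837 = 1856100990/307000837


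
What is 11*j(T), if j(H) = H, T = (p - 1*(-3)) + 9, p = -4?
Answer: 88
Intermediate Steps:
T = 8 (T = (-4 - 1*(-3)) + 9 = (-4 + 3) + 9 = -1 + 9 = 8)
11*j(T) = 11*8 = 88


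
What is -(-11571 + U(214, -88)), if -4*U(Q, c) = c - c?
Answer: 11571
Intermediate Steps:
U(Q, c) = 0 (U(Q, c) = -(c - c)/4 = -¼*0 = 0)
-(-11571 + U(214, -88)) = -(-11571 + 0) = -1*(-11571) = 11571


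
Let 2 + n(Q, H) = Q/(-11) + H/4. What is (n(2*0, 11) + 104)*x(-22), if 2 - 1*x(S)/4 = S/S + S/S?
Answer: 0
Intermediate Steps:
n(Q, H) = -2 - Q/11 + H/4 (n(Q, H) = -2 + (Q/(-11) + H/4) = -2 + (Q*(-1/11) + H*(1/4)) = -2 + (-Q/11 + H/4) = -2 - Q/11 + H/4)
x(S) = 0 (x(S) = 8 - 4*(S/S + S/S) = 8 - 4*(1 + 1) = 8 - 4*2 = 8 - 8 = 0)
(n(2*0, 11) + 104)*x(-22) = ((-2 - 2*0/11 + (1/4)*11) + 104)*0 = ((-2 - 1/11*0 + 11/4) + 104)*0 = ((-2 + 0 + 11/4) + 104)*0 = (3/4 + 104)*0 = (419/4)*0 = 0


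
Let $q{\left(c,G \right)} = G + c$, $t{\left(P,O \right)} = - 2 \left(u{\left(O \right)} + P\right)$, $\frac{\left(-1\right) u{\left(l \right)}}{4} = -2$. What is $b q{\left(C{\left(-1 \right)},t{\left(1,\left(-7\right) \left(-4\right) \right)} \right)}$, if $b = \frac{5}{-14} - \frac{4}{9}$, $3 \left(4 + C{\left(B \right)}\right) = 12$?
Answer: $\frac{101}{7} \approx 14.429$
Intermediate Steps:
$u{\left(l \right)} = 8$ ($u{\left(l \right)} = \left(-4\right) \left(-2\right) = 8$)
$C{\left(B \right)} = 0$ ($C{\left(B \right)} = -4 + \frac{1}{3} \cdot 12 = -4 + 4 = 0$)
$t{\left(P,O \right)} = -16 - 2 P$ ($t{\left(P,O \right)} = - 2 \left(8 + P\right) = -16 - 2 P$)
$b = - \frac{101}{126}$ ($b = 5 \left(- \frac{1}{14}\right) - \frac{4}{9} = - \frac{5}{14} - \frac{4}{9} = - \frac{101}{126} \approx -0.80159$)
$b q{\left(C{\left(-1 \right)},t{\left(1,\left(-7\right) \left(-4\right) \right)} \right)} = - \frac{101 \left(\left(-16 - 2\right) + 0\right)}{126} = - \frac{101 \left(-18 + 0\right)}{126} = \left(- \frac{101}{126}\right) \left(-18\right) = \frac{101}{7}$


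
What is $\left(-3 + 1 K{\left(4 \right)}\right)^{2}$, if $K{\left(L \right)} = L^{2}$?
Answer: $169$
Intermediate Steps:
$\left(-3 + 1 K{\left(4 \right)}\right)^{2} = \left(-3 + 1 \cdot 4^{2}\right)^{2} = \left(-3 + 1 \cdot 16\right)^{2} = \left(-3 + 16\right)^{2} = 13^{2} = 169$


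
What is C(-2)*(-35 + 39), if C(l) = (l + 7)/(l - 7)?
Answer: -20/9 ≈ -2.2222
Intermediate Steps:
C(l) = (7 + l)/(-7 + l)
C(-2)*(-35 + 39) = ((7 - 2)/(-7 - 2))*(-35 + 39) = (5/(-9))*4 = -⅑*5*4 = -5/9*4 = -20/9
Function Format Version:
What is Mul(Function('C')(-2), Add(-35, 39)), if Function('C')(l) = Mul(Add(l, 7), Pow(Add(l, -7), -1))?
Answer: Rational(-20, 9) ≈ -2.2222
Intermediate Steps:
Function('C')(l) = Mul(Pow(Add(-7, l), -1), Add(7, l)) (Function('C')(l) = Mul(Add(7, l), Pow(Add(-7, l), -1)) = Mul(Pow(Add(-7, l), -1), Add(7, l)))
Mul(Function('C')(-2), Add(-35, 39)) = Mul(Mul(Pow(Add(-7, -2), -1), Add(7, -2)), Add(-35, 39)) = Mul(Mul(Pow(-9, -1), 5), 4) = Mul(Mul(Rational(-1, 9), 5), 4) = Mul(Rational(-5, 9), 4) = Rational(-20, 9)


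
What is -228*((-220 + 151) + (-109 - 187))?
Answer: 83220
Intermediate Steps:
-228*((-220 + 151) + (-109 - 187)) = -228*(-69 - 296) = -228*(-365) = 83220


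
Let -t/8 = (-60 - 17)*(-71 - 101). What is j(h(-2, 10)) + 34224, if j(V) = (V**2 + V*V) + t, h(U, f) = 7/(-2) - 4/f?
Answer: -3584879/50 ≈ -71698.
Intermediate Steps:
t = -105952 (t = -8*(-60 - 17)*(-71 - 101) = -(-616)*(-172) = -8*13244 = -105952)
h(U, f) = -7/2 - 4/f (h(U, f) = 7*(-1/2) - 4/f = -7/2 - 4/f)
j(V) = -105952 + 2*V**2 (j(V) = (V**2 + V*V) - 105952 = (V**2 + V**2) - 105952 = 2*V**2 - 105952 = -105952 + 2*V**2)
j(h(-2, 10)) + 34224 = (-105952 + 2*(-7/2 - 4/10)**2) + 34224 = (-105952 + 2*(-7/2 - 4*1/10)**2) + 34224 = (-105952 + 2*(-7/2 - 2/5)**2) + 34224 = (-105952 + 2*(-39/10)**2) + 34224 = (-105952 + 2*(1521/100)) + 34224 = (-105952 + 1521/50) + 34224 = -5296079/50 + 34224 = -3584879/50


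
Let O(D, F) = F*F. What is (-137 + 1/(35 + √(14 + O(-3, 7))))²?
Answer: 904699548/48223 + 68211*√7/96446 ≈ 18763.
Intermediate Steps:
O(D, F) = F²
(-137 + 1/(35 + √(14 + O(-3, 7))))² = (-137 + 1/(35 + √(14 + 7²)))² = (-137 + 1/(35 + √(14 + 49)))² = (-137 + 1/(35 + √63))² = (-137 + 1/(35 + 3*√7))²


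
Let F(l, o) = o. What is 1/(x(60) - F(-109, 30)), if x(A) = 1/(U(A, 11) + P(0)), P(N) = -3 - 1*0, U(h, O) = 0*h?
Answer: -3/91 ≈ -0.032967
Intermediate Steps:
U(h, O) = 0
P(N) = -3 (P(N) = -3 + 0 = -3)
x(A) = -⅓ (x(A) = 1/(0 - 3) = 1/(-3) = -⅓)
1/(x(60) - F(-109, 30)) = 1/(-⅓ - 1*30) = 1/(-⅓ - 30) = 1/(-91/3) = -3/91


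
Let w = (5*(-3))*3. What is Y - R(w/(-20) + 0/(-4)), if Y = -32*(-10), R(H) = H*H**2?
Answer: 19751/64 ≈ 308.61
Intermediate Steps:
w = -45 (w = -15*3 = -45)
R(H) = H**3
Y = 320
Y - R(w/(-20) + 0/(-4)) = 320 - (-45/(-20) + 0/(-4))**3 = 320 - (-45*(-1/20) + 0*(-1/4))**3 = 320 - (9/4 + 0)**3 = 320 - (9/4)**3 = 320 - 1*729/64 = 320 - 729/64 = 19751/64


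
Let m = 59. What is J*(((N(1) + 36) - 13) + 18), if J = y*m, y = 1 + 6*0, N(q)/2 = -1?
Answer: 2301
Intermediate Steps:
N(q) = -2 (N(q) = 2*(-1) = -2)
y = 1 (y = 1 + 0 = 1)
J = 59 (J = 1*59 = 59)
J*(((N(1) + 36) - 13) + 18) = 59*(((-2 + 36) - 13) + 18) = 59*((34 - 13) + 18) = 59*(21 + 18) = 59*39 = 2301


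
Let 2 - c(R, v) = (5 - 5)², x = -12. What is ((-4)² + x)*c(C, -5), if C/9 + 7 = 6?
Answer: 8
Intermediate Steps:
C = -9 (C = -63 + 9*6 = -63 + 54 = -9)
c(R, v) = 2 (c(R, v) = 2 - (5 - 5)² = 2 - 1*0² = 2 - 1*0 = 2 + 0 = 2)
((-4)² + x)*c(C, -5) = ((-4)² - 12)*2 = (16 - 12)*2 = 4*2 = 8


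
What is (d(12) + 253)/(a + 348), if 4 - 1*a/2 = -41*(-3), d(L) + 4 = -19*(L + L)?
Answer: -207/110 ≈ -1.8818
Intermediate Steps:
d(L) = -4 - 38*L (d(L) = -4 - 19*(L + L) = -4 - 38*L)
a = -238 (a = 8 - (-82)*(-3) = 8 - 2*123 = 8 - 246 = -238)
(d(12) + 253)/(a + 348) = ((-4 - 38*12) + 253)/(-238 + 348) = ((-4 - 456) + 253)/110 = (-460 + 253)*(1/110) = -207*1/110 = -207/110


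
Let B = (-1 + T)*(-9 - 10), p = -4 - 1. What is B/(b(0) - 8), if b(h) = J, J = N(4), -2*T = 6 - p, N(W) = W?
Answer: -247/8 ≈ -30.875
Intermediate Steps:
p = -5
T = -11/2 (T = -(6 - 1*(-5))/2 = -(6 + 5)/2 = -½*11 = -11/2 ≈ -5.5000)
J = 4
b(h) = 4
B = 247/2 (B = (-1 - 11/2)*(-9 - 10) = -13/2*(-19) = 247/2 ≈ 123.50)
B/(b(0) - 8) = 247/(2*(4 - 8)) = (247/2)/(-4) = (247/2)*(-¼) = -247/8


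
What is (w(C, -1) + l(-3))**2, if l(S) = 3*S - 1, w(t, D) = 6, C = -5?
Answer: 16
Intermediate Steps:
l(S) = -1 + 3*S
(w(C, -1) + l(-3))**2 = (6 + (-1 + 3*(-3)))**2 = (6 + (-1 - 9))**2 = (6 - 10)**2 = (-4)**2 = 16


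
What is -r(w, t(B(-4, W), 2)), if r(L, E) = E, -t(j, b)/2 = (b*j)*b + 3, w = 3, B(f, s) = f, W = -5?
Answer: -26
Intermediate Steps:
t(j, b) = -6 - 2*j*b² (t(j, b) = -2*((b*j)*b + 3) = -2*(j*b² + 3) = -2*(3 + j*b²) = -6 - 2*j*b²)
-r(w, t(B(-4, W), 2)) = -(-6 - 2*(-4)*2²) = -(-6 - 2*(-4)*4) = -(-6 + 32) = -1*26 = -26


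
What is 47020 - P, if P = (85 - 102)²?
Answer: 46731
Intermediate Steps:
P = 289 (P = (-17)² = 289)
47020 - P = 47020 - 1*289 = 47020 - 289 = 46731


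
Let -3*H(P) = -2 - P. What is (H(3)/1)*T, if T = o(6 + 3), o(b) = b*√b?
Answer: 45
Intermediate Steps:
H(P) = ⅔ + P/3 (H(P) = -(-2 - P)/3 = ⅔ + P/3)
o(b) = b^(3/2)
T = 27 (T = (6 + 3)^(3/2) = 9^(3/2) = 27)
(H(3)/1)*T = ((⅔ + (⅓)*3)/1)*27 = ((⅔ + 1)*1)*27 = ((5/3)*1)*27 = (5/3)*27 = 45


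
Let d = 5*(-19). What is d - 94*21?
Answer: -2069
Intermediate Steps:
d = -95
d - 94*21 = -95 - 94*21 = -95 - 1974 = -2069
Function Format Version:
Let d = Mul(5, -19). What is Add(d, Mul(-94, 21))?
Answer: -2069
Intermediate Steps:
d = -95
Add(d, Mul(-94, 21)) = Add(-95, Mul(-94, 21)) = Add(-95, -1974) = -2069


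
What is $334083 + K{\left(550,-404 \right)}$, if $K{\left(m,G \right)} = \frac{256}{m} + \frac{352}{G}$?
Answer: $\frac{9279144053}{27775} \approx 3.3408 \cdot 10^{5}$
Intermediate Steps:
$334083 + K{\left(550,-404 \right)} = 334083 + \left(\frac{256}{550} + \frac{352}{-404}\right) = 334083 + \left(256 \cdot \frac{1}{550} + 352 \left(- \frac{1}{404}\right)\right) = 334083 + \left(\frac{128}{275} - \frac{88}{101}\right) = 334083 - \frac{11272}{27775} = \frac{9279144053}{27775}$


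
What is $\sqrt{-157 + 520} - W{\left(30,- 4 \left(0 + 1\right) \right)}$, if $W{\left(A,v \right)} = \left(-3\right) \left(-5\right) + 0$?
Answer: $-15 + 11 \sqrt{3} \approx 4.0526$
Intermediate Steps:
$W{\left(A,v \right)} = 15$ ($W{\left(A,v \right)} = 15 + 0 = 15$)
$\sqrt{-157 + 520} - W{\left(30,- 4 \left(0 + 1\right) \right)} = \sqrt{-157 + 520} - 15 = \sqrt{363} - 15 = 11 \sqrt{3} - 15 = -15 + 11 \sqrt{3}$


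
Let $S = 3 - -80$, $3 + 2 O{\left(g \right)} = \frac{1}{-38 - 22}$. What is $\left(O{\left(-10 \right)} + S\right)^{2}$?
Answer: $\frac{95628841}{14400} \approx 6640.9$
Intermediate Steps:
$O{\left(g \right)} = - \frac{181}{120}$ ($O{\left(g \right)} = - \frac{3}{2} + \frac{1}{2 \left(-38 - 22\right)} = - \frac{3}{2} + \frac{1}{2 \left(-60\right)} = - \frac{3}{2} + \frac{1}{2} \left(- \frac{1}{60}\right) = - \frac{3}{2} - \frac{1}{120} = - \frac{181}{120}$)
$S = 83$ ($S = 3 + 80 = 83$)
$\left(O{\left(-10 \right)} + S\right)^{2} = \left(- \frac{181}{120} + 83\right)^{2} = \left(\frac{9779}{120}\right)^{2} = \frac{95628841}{14400}$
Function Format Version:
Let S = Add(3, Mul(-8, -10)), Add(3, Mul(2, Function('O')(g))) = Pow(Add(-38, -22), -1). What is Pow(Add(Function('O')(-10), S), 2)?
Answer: Rational(95628841, 14400) ≈ 6640.9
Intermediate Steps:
Function('O')(g) = Rational(-181, 120) (Function('O')(g) = Add(Rational(-3, 2), Mul(Rational(1, 2), Pow(Add(-38, -22), -1))) = Add(Rational(-3, 2), Mul(Rational(1, 2), Pow(-60, -1))) = Add(Rational(-3, 2), Mul(Rational(1, 2), Rational(-1, 60))) = Add(Rational(-3, 2), Rational(-1, 120)) = Rational(-181, 120))
S = 83 (S = Add(3, 80) = 83)
Pow(Add(Function('O')(-10), S), 2) = Pow(Add(Rational(-181, 120), 83), 2) = Pow(Rational(9779, 120), 2) = Rational(95628841, 14400)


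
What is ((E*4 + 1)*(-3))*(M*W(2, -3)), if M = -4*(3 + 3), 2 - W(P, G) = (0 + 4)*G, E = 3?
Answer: 13104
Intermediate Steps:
W(P, G) = 2 - 4*G (W(P, G) = 2 - (0 + 4)*G = 2 - 4*G)
M = -24 (M = -4*6 = -24)
((E*4 + 1)*(-3))*(M*W(2, -3)) = ((3*4 + 1)*(-3))*(-24*(2 - 4*(-3))) = ((12 + 1)*(-3))*(-24*(2 + 12)) = (13*(-3))*(-24*14) = -39*(-336) = 13104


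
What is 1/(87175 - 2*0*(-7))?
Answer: 1/87175 ≈ 1.1471e-5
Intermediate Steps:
1/(87175 - 2*0*(-7)) = 1/(87175 + 0*(-7)) = 1/(87175 + 0) = 1/87175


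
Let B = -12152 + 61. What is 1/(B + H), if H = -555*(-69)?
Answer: 1/26204 ≈ 3.8162e-5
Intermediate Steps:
B = -12091
H = 38295
1/(B + H) = 1/(-12091 + 38295) = 1/26204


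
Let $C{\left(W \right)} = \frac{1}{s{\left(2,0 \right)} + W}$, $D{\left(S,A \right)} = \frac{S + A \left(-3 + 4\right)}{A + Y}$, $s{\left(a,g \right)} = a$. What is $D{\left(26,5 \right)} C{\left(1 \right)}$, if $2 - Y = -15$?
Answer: $\frac{31}{66} \approx 0.4697$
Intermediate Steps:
$Y = 17$ ($Y = 2 - -15 = 2 + 15 = 17$)
$D{\left(S,A \right)} = \frac{A + S}{17 + A}$ ($D{\left(S,A \right)} = \frac{S + A \left(-3 + 4\right)}{A + 17} = \frac{S + A 1}{17 + A} = \frac{S + A}{17 + A} = \frac{A + S}{17 + A}$)
$C{\left(W \right)} = \frac{1}{2 + W}$
$D{\left(26,5 \right)} C{\left(1 \right)} = \frac{\frac{1}{17 + 5} \left(5 + 26\right)}{2 + 1} = \frac{\frac{1}{22} \cdot 31}{3} = \frac{1}{22} \cdot 31 \cdot \frac{1}{3} = \frac{31}{22} \cdot \frac{1}{3} = \frac{31}{66}$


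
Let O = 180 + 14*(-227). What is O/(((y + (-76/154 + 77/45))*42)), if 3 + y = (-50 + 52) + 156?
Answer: -247335/541294 ≈ -0.45693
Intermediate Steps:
O = -2998 (O = 180 - 3178 = -2998)
y = 155 (y = -3 + ((-50 + 52) + 156) = -3 + (2 + 156) = -3 + 158 = 155)
O/(((y + (-76/154 + 77/45))*42)) = -2998*1/(42*(155 + (-76/154 + 77/45))) = -2998*1/(42*(155 + (-76*1/154 + 77*(1/45)))) = -2998*1/(42*(155 + (-38/77 + 77/45))) = -2998*1/(42*(155 + 4219/3465)) = -2998/((541294/3465)*42) = -2998/1082588/165 = -2998*165/1082588 = -247335/541294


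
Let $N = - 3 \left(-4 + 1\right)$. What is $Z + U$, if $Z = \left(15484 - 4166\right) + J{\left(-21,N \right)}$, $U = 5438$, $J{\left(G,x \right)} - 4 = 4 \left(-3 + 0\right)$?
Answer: $16748$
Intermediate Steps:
$N = 9$ ($N = \left(-3\right) \left(-3\right) = 9$)
$J{\left(G,x \right)} = -8$ ($J{\left(G,x \right)} = 4 + 4 \left(-3 + 0\right) = 4 + 4 \left(-3\right) = 4 - 12 = -8$)
$Z = 11310$ ($Z = \left(15484 - 4166\right) - 8 = 11318 - 8 = 11310$)
$Z + U = 11310 + 5438 = 16748$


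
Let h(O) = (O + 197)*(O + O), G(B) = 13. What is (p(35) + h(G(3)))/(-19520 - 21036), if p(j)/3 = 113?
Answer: -5799/40556 ≈ -0.14299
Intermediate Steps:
p(j) = 339 (p(j) = 3*113 = 339)
h(O) = 2*O*(197 + O) (h(O) = (197 + O)*(2*O) = 2*O*(197 + O))
(p(35) + h(G(3)))/(-19520 - 21036) = (339 + 2*13*(197 + 13))/(-19520 - 21036) = (339 + 2*13*210)/(-40556) = (339 + 5460)*(-1/40556) = 5799*(-1/40556) = -5799/40556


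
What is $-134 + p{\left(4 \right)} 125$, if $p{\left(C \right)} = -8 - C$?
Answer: $-1634$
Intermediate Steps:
$-134 + p{\left(4 \right)} 125 = -134 + \left(-8 - 4\right) 125 = -134 - 1500 = -1634$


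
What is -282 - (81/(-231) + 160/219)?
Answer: -4761773/16863 ≈ -282.38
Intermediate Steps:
-282 - (81/(-231) + 160/219) = -282 - (81*(-1/231) + 160*(1/219)) = -282 - (-27/77 + 160/219) = -282 - 1*6407/16863 = -282 - 6407/16863 = -4761773/16863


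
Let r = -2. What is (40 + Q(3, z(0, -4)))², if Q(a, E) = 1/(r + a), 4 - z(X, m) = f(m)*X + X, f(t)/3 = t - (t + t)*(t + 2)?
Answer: 1681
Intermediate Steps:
f(t) = 3*t - 6*t*(2 + t) (f(t) = 3*(t - (t + t)*(t + 2)) = 3*(t - 2*t*(2 + t)) = 3*t - 6*t*(2 + t))
z(X, m) = 4 - X + 3*X*m*(3 + 2*m) (z(X, m) = 4 - ((-3*m*(3 + 2*m))*X + X) = 4 - (-3*X*m*(3 + 2*m) + X) = 4 - (X - 3*X*m*(3 + 2*m)) = 4 + (-X + 3*X*m*(3 + 2*m)) = 4 - X + 3*X*m*(3 + 2*m))
Q(a, E) = 1/(-2 + a)
(40 + Q(3, z(0, -4)))² = (40 + 1/(-2 + 3))² = (40 + 1/1)² = (40 + 1)² = 41² = 1681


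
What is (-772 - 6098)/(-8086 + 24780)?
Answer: -3435/8347 ≈ -0.41153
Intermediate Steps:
(-772 - 6098)/(-8086 + 24780) = -6870/16694 = -6870*1/16694 = -3435/8347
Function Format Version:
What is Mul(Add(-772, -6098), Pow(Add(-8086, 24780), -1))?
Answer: Rational(-3435, 8347) ≈ -0.41153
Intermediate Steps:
Mul(Add(-772, -6098), Pow(Add(-8086, 24780), -1)) = Mul(-6870, Pow(16694, -1)) = Mul(-6870, Rational(1, 16694)) = Rational(-3435, 8347)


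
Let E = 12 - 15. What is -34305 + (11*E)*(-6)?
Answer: -34107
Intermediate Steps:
E = -3
-34305 + (11*E)*(-6) = -34305 + (11*(-3))*(-6) = -34305 - 33*(-6) = -34305 + 198 = -34107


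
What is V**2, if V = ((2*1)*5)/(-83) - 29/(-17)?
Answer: 5004169/1990921 ≈ 2.5135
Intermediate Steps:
V = 2237/1411 (V = (2*5)*(-1/83) - 29*(-1/17) = 10*(-1/83) + 29/17 = -10/83 + 29/17 = 2237/1411 ≈ 1.5854)
V**2 = (2237/1411)**2 = 5004169/1990921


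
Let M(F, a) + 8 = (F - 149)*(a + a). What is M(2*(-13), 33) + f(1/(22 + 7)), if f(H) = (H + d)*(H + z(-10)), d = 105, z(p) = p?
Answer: -10600572/841 ≈ -12605.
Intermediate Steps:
M(F, a) = -8 + 2*a*(-149 + F) (M(F, a) = -8 + (F - 149)*(a + a) = -8 + (-149 + F)*(2*a) = -8 + 2*a*(-149 + F))
f(H) = (-10 + H)*(105 + H) (f(H) = (H + 105)*(H - 10) = (105 + H)*(-10 + H) = (-10 + H)*(105 + H))
M(2*(-13), 33) + f(1/(22 + 7)) = (-8 - 298*33 + 2*(2*(-13))*33) + (-1050 + (1/(22 + 7))² + 95/(22 + 7)) = (-8 - 9834 + 2*(-26)*33) + (-1050 + (1/29)² + 95/29) = (-8 - 9834 - 1716) + (-1050 + (1/29)² + 95*(1/29)) = -11558 + (-1050 + 1/841 + 95/29) = -11558 - 880294/841 = -10600572/841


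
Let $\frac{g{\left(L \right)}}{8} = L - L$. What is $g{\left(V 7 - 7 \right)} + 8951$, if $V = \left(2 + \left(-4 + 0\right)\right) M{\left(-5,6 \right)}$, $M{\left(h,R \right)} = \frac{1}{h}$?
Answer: $8951$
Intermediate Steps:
$V = \frac{2}{5}$ ($V = \frac{2 + \left(-4 + 0\right)}{-5} = \left(2 - 4\right) \left(- \frac{1}{5}\right) = \left(-2\right) \left(- \frac{1}{5}\right) = \frac{2}{5} \approx 0.4$)
$g{\left(L \right)} = 0$ ($g{\left(L \right)} = 8 \left(L - L\right) = 8 \cdot 0 = 0$)
$g{\left(V 7 - 7 \right)} + 8951 = 0 + 8951 = 8951$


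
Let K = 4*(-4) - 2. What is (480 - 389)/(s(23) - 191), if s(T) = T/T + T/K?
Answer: -1638/3443 ≈ -0.47575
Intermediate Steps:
K = -18 (K = -16 - 2 = -18)
s(T) = 1 - T/18 (s(T) = T/T + T/(-18) = 1 + T*(-1/18) = 1 - T/18)
(480 - 389)/(s(23) - 191) = (480 - 389)/((1 - 1/18*23) - 191) = 91/((1 - 23/18) - 191) = 91/(-5/18 - 191) = 91/(-3443/18) = 91*(-18/3443) = -1638/3443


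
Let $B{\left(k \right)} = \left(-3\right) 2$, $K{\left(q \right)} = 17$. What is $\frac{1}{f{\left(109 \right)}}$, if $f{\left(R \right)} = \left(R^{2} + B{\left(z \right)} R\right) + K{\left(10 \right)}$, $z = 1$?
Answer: $\frac{1}{11244} \approx 8.8936 \cdot 10^{-5}$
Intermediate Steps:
$B{\left(k \right)} = -6$
$f{\left(R \right)} = 17 + R^{2} - 6 R$ ($f{\left(R \right)} = \left(R^{2} - 6 R\right) + 17 = 17 + R^{2} - 6 R$)
$\frac{1}{f{\left(109 \right)}} = \frac{1}{17 + 109^{2} - 654} = \frac{1}{17 + 11881 - 654} = \frac{1}{11244}$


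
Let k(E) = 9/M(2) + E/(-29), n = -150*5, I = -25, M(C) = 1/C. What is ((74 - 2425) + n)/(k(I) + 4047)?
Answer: -89929/117910 ≈ -0.76269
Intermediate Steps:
n = -750
k(E) = 18 - E/29 (k(E) = 9/(1/2) + E/(-29) = 9/(1/2) + E*(-1/29) = 9*2 - E/29 = 18 - E/29)
((74 - 2425) + n)/(k(I) + 4047) = ((74 - 2425) - 750)/((18 - 1/29*(-25)) + 4047) = (-2351 - 750)/((18 + 25/29) + 4047) = -3101/(547/29 + 4047) = -3101/117910/29 = -3101*29/117910 = -89929/117910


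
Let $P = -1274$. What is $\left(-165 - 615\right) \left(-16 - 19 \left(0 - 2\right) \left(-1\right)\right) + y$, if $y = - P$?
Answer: $43394$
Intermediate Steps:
$y = 1274$ ($y = \left(-1\right) \left(-1274\right) = 1274$)
$\left(-165 - 615\right) \left(-16 - 19 \left(0 - 2\right) \left(-1\right)\right) + y = \left(-165 - 615\right) \left(-16 - 19 \left(0 - 2\right) \left(-1\right)\right) + 1274 = - 780 \left(-16 - 19 \left(0 - 2\right) \left(-1\right)\right) + 1274 = - 780 \left(-16 - 19 \left(\left(-2\right) \left(-1\right)\right)\right) + 1274 = - 780 \left(-16 - 38\right) + 1274 = \left(-780\right) \left(-54\right) + 1274 = 42120 + 1274 = 43394$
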